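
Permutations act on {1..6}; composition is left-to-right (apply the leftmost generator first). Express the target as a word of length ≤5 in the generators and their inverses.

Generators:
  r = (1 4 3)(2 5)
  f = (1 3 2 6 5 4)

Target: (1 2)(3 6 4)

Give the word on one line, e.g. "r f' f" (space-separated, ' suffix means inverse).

  after r': (1 3 4)(2 5)
  after r': (1 4 3)
  after r': (2 5)
  after f: (1 3 2 4)(5 6)
  after f: (1 2)(3 6 4)

r' r' r' f f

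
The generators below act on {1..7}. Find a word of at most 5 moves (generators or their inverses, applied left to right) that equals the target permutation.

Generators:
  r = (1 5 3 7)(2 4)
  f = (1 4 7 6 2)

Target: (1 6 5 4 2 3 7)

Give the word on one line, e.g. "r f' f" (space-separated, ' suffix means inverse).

  after r: (1 5 3 7)(2 4)
  after f': (1 5 3 4 6 7 2)
  after r': (2 7 4 6 3)
  after r': (1 7 2 3 4 6 5)
  after f: (1 6 5 4 2 3 7)

r f' r' r' f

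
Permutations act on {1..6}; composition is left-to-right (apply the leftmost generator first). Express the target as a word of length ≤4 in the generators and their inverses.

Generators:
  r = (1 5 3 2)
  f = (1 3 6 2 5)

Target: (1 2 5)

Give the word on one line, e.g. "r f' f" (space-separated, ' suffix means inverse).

f' r f' r'

  after f': (1 5 2 6 3)
  after r: (1 3 5)(2 6)
  after f': (2 3)
  after r': (1 2 5)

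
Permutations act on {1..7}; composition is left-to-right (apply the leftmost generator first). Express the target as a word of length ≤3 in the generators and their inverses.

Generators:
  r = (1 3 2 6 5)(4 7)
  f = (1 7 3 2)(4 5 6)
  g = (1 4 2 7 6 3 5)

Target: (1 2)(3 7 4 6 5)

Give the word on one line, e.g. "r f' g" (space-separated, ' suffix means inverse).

g r' g'

  after g: (1 4 2 7 6 3 5)
  after r': (1 7 2 4 3 6)
  after g': (1 2)(3 7 4 6 5)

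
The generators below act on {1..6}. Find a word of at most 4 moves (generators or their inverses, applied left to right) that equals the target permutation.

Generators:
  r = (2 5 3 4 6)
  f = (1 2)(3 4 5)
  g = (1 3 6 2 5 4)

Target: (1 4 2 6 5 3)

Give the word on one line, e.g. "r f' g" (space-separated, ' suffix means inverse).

r g' g' f'

  after r: (2 5 3 4 6)
  after g': (1 4 3 5)
  after g': (1 5 4)(2 6 3)
  after f': (1 4 2 6 5 3)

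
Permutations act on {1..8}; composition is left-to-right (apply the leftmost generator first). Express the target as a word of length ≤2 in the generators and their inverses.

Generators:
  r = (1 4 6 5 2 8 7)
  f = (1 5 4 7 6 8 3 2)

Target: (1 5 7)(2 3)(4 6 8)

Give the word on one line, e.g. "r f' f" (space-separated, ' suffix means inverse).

f' r'

  after f': (1 2 3 8 6 7 4 5)
  after r': (1 5 7)(2 3)(4 6 8)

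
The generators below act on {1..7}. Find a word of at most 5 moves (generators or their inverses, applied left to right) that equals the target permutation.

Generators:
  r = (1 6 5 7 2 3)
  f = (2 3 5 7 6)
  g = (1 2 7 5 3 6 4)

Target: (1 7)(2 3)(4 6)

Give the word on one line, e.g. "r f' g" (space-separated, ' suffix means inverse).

r' g' f' r' r'

  after r': (1 3 2 7 5 6)
  after g': (1 5 3)(4 6)
  after f': (1 3)(2 6 4 7 5)
  after r': (1 2)(4 5 7 6)
  after r': (1 7)(2 3)(4 6)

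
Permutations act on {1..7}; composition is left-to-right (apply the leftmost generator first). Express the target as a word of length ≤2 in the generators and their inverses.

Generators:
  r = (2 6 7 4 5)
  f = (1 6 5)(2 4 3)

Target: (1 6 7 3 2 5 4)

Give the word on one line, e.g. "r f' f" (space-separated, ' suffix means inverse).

r f

  after r: (2 6 7 4 5)
  after f: (1 6 7 3 2 5 4)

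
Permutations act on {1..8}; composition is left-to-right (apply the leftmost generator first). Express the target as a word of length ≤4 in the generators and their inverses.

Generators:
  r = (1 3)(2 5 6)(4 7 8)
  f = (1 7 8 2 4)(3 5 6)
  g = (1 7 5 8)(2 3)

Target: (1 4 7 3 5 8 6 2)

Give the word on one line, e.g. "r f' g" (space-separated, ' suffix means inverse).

  after g': (1 8 5 7)(2 3)
  after r: (1 4 7 3 5 8 6 2)

g' r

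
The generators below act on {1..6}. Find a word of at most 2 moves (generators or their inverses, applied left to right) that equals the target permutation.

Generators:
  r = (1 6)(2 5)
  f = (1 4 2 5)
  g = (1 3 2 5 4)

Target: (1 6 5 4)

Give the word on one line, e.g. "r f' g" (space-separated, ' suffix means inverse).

r f'

  after r: (1 6)(2 5)
  after f': (1 6 5 4)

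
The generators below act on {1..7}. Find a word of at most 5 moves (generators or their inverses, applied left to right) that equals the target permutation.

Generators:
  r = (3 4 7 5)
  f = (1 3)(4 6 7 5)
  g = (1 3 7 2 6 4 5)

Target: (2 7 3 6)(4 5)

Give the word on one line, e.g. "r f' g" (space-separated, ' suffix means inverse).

  after f': (1 3)(4 5 7 6)
  after r: (1 4 3)(6 7)
  after f': (1 5 7 4)
  after r: (1 3 4)
  after g': (2 7 3 6)(4 5)

f' r f' r g'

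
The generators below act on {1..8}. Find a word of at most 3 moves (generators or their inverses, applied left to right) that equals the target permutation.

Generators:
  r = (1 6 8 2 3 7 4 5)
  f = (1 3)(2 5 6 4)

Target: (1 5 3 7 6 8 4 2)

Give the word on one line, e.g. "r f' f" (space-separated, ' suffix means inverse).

  after r: (1 6 8 2 3 7 4 5)
  after f': (1 5 3 7 6 8 4 2)

r f'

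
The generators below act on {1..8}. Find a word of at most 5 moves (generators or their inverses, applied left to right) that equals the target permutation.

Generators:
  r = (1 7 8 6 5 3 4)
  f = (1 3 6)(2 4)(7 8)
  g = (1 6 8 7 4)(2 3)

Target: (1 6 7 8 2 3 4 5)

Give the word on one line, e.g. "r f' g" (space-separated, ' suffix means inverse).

r g' r' f r

  after r: (1 7 8 6 5 3 4)
  after g': (1 8)(2 3 7 6 5)
  after r': (1 7 8 4 3)(2 5)
  after f: (1 8 2 5 4 6)
  after r: (1 6 7 8 2 3 4 5)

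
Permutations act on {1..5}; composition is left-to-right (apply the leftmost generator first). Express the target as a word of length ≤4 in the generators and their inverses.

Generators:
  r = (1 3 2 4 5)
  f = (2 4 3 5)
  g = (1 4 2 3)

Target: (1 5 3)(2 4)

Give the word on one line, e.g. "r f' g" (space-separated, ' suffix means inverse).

  after r: (1 3 2 4 5)
  after f': (1 4 3 5)
  after r: (1 5 3)(2 4)

r f' r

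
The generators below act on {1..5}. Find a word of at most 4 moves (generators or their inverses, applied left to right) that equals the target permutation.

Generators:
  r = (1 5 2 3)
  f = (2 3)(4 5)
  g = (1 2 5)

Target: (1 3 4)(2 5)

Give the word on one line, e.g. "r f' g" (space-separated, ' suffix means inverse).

  after g: (1 2 5)
  after f: (1 3 2 4 5)
  after r': (1 2 4)(3 5)
  after f: (1 3 4)(2 5)

g f r' f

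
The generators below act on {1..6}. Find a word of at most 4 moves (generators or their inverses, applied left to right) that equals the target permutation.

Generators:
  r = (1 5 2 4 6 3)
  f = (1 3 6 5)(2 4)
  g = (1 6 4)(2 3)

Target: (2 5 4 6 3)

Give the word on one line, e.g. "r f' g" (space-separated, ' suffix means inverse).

g r f'

  after g: (1 6 4)(2 3)
  after r: (1 3 4 5 2)
  after f': (2 5 4 6 3)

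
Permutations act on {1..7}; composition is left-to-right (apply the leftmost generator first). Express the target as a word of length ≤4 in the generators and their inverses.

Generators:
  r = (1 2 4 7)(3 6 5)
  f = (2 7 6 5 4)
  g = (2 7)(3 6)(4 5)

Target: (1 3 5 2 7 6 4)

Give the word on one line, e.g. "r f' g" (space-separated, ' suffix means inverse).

f r' f g'

  after f: (2 7 6 5 4)
  after r': (1 7 3 5 2 4)
  after f: (1 6 5 7 3 4)
  after g': (1 3 5 2 7 6 4)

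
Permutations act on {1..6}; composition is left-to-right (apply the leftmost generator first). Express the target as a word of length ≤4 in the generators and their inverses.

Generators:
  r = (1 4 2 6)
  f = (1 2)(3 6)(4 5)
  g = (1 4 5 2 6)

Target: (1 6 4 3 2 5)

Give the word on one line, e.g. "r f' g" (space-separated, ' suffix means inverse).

r r f' g'

  after r: (1 4 2 6)
  after r: (1 2)(4 6)
  after f': (3 6 5 4)
  after g': (1 6 4 3 2 5)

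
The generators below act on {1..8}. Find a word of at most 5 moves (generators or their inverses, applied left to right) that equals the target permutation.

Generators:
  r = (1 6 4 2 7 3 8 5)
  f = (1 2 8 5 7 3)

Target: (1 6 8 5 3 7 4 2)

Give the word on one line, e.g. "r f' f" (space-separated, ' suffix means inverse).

r r f' r' f'

  after r: (1 6 4 2 7 3 8 5)
  after r: (1 4 7 8)(2 3 5 6)
  after f': (1 4 5 6)(2 7)(3 8)
  after r': (1 6 5)(4 8 7)
  after f': (1 6 8 5 3 7 4 2)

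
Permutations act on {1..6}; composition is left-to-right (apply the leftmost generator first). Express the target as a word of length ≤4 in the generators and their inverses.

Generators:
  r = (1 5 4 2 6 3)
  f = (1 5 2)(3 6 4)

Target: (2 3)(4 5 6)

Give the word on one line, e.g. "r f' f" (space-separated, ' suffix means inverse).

  after r: (1 5 4 2 6 3)
  after f: (1 2 4)(3 5)
  after f: (2 3)(4 5 6)

r f f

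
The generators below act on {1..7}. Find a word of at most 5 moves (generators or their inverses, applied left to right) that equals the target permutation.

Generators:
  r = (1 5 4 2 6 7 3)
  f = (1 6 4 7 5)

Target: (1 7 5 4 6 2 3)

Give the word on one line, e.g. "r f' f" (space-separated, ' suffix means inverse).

  after f': (1 5 7 4 6)
  after f': (1 7 6 5 4)
  after r: (1 3)(2 6 4 5)
  after f': (1 3 5 2)(4 7)
  after r': (1 7 5 4 6 2 3)

f' f' r f' r'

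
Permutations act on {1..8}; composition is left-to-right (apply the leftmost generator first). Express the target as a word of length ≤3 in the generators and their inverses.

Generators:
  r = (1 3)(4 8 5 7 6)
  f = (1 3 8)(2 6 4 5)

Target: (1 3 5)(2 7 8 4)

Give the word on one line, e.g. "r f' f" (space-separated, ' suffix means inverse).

  after r': (1 3)(4 6 7 5 8)
  after f': (2 5 3 8 6 7 4)
  after r: (1 3 5)(2 7 8 4)

r' f' r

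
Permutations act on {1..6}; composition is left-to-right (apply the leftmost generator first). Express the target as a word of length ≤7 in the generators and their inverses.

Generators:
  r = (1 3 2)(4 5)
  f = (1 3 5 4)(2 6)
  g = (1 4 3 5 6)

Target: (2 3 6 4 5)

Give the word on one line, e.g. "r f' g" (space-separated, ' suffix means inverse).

r' f' g r f'

  after r': (1 2 3)(4 5)
  after f': (1 6 2)(3 4)
  after g: (2 4 5 6)
  after r: (1 3 2 5 6)
  after f': (2 3 6 4 5)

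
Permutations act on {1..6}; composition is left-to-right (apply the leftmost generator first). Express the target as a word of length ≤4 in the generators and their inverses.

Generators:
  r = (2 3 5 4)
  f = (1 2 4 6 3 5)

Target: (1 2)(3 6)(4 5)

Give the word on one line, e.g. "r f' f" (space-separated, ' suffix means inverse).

  after f': (1 5 3 6 4 2)
  after r': (1 3 6 5 2)
  after r': (1 2)(3 6)(4 5)

f' r' r'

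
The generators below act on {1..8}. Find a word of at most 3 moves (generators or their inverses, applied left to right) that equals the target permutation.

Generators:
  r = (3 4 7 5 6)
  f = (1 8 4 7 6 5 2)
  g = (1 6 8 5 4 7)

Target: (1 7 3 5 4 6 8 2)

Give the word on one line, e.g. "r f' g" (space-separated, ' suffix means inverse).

g' r' f

  after g': (1 7 4 5 8 6)
  after r': (1 4 7 3 6)(5 8)
  after f: (1 7 3 5 4 6 8 2)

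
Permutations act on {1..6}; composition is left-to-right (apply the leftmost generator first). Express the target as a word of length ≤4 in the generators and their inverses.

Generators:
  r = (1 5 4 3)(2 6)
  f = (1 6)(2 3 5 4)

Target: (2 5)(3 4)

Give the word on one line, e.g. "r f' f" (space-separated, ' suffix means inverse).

  after f: (1 6)(2 3 5 4)
  after f: (2 5)(3 4)

f f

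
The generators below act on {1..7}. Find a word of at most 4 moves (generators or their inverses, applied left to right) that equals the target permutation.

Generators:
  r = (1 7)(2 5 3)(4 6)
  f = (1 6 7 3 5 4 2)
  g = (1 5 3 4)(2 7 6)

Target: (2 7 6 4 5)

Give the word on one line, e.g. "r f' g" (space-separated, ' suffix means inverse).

  after g: (1 5 3 4)(2 7 6)
  after g: (1 3)(2 6 7)(4 5)
  after f': (1 7 4 3 2)
  after r': (2 7 6 4 5)

g g f' r'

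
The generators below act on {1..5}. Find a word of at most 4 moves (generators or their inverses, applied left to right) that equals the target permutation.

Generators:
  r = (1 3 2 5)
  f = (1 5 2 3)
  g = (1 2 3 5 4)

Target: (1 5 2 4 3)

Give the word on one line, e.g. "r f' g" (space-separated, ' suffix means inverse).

g' g'

  after g': (1 4 5 3 2)
  after g': (1 5 2 4 3)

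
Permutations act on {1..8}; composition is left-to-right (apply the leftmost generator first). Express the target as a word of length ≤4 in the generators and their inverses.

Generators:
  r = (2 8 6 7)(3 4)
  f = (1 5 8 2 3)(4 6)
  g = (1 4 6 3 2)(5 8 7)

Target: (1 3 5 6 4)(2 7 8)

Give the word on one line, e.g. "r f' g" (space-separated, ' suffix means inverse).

f' g f

  after f': (1 3 2 8 5)(4 6)
  after g: (1 2 7 5 4 3)
  after f: (1 3 5 6 4)(2 7 8)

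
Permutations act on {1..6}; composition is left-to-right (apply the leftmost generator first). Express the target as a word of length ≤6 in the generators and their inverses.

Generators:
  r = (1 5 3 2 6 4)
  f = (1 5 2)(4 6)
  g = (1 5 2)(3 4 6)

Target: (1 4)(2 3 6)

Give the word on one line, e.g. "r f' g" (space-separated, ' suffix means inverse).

  after r: (1 5 3 2 6 4)
  after r: (1 3 6)(2 4 5)
  after f: (1 3 4 2 6 5)
  after g: (1 4)(2 3 6)

r r f g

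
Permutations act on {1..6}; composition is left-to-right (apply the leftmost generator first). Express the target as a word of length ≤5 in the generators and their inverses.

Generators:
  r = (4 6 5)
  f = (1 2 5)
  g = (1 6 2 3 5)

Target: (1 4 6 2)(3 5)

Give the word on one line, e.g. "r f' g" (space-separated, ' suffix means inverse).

  after g': (1 5 3 2 6)
  after r': (1 6)(2 4 5 3)
  after r': (1 4 6)(2 5 3)
  after f: (1 4 6 2)(3 5)

g' r' r' f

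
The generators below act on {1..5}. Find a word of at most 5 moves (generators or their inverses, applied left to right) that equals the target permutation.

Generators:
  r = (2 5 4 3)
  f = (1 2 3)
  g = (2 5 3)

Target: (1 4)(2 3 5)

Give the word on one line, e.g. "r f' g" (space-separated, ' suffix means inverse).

  after r: (2 5 4 3)
  after f: (1 2 5 4)
  after r': (1 3 4)
  after r': (1 4)(2 3 5)

r f r' r'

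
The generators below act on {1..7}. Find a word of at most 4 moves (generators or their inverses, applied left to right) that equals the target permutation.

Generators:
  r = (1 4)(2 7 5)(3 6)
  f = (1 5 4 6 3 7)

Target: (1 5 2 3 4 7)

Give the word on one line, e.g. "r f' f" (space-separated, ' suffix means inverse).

r f'

  after r: (1 4)(2 7 5)(3 6)
  after f': (1 5 2 3 4 7)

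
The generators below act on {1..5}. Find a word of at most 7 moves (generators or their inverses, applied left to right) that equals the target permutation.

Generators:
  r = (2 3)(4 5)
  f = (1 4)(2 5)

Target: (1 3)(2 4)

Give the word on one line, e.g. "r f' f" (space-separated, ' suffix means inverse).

  after r': (2 3)(4 5)
  after f': (1 4 2 3 5)
  after r': (1 5)(3 4)
  after f': (1 2 5 4 3)
  after r: (1 3)(2 4)

r' f' r' f' r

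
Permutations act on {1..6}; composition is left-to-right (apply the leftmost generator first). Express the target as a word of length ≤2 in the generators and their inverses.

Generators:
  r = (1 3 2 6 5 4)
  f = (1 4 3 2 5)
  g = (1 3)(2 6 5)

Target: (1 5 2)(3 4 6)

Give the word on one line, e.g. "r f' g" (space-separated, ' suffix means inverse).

r' r'

  after r': (1 4 5 6 2 3)
  after r': (1 5 2)(3 4 6)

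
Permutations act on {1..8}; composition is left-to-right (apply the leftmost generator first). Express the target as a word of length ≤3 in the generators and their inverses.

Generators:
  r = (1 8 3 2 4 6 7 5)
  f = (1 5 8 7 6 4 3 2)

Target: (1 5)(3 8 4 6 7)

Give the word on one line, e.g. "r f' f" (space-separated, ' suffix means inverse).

r f r

  after r: (1 8 3 2 4 6 7 5)
  after f: (1 7 8 2 3)
  after r: (1 5)(3 8 4 6 7)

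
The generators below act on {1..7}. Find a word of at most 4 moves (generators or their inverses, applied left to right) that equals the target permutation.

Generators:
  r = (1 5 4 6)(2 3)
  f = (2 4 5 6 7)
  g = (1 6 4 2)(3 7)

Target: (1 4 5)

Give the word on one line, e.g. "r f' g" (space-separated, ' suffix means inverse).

g' r r g'

  after g': (1 2 4 6)(3 7)
  after r: (1 3 7 2 6 5 4)
  after r: (1 2)(3 7)(4 5 6)
  after g': (1 4 5)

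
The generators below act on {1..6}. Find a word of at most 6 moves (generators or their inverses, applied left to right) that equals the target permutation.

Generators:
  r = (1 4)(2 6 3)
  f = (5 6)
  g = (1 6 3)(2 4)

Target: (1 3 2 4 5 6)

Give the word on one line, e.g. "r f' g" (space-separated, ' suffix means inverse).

  after r': (1 4)(2 3 6)
  after f': (1 4)(2 3 5 6)
  after g: (1 2)(3 5)(4 6)
  after f: (1 2)(3 6 4 5)
  after r': (1 3 2 4 5 6)

r' f' g f r'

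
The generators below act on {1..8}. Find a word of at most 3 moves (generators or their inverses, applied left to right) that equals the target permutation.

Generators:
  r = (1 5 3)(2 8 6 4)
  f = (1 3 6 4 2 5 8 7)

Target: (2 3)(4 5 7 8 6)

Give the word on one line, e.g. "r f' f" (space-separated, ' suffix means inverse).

r r f'

  after r: (1 5 3)(2 8 6 4)
  after r: (1 3 5)(2 6)(4 8)
  after f': (2 3)(4 5 7 8 6)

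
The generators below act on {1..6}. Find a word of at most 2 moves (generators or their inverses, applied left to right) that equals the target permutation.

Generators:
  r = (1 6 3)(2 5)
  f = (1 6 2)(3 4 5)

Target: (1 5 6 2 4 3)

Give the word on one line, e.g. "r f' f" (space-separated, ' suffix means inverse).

  after r': (1 3 6)(2 5)
  after f': (1 5 6 2 4 3)

r' f'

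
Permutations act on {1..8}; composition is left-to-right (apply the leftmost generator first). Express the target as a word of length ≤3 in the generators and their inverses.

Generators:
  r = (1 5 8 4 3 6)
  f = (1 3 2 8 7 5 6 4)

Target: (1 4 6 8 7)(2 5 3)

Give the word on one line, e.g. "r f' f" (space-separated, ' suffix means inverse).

  after f: (1 3 2 8 7 5 6 4)
  after r': (1 4 6 8 7)(2 5 3)

f r'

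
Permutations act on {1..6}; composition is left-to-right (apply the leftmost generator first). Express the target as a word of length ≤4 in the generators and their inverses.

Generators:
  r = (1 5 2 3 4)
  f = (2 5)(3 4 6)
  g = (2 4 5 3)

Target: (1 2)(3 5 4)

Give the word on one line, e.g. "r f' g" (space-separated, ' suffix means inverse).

f r' g f

  after f: (2 5)(3 4 6)
  after r': (1 4 6 2)
  after g: (1 5 3 2)(4 6)
  after f: (1 2)(3 5 4)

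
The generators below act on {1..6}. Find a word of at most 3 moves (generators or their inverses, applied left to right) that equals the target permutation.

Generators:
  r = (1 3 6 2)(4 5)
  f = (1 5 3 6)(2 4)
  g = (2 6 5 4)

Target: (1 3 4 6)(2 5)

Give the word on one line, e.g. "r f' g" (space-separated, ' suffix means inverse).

  after f': (1 6 3 5)(2 4)
  after r': (1 3 4 6)(2 5)

f' r'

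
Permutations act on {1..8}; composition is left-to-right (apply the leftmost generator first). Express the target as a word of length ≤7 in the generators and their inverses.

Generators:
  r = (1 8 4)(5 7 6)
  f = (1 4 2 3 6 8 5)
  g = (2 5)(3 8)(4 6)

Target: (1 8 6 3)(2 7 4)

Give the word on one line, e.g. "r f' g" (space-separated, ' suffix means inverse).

r' g' r' r' f'

  after r': (1 4 8)(5 6 7)
  after g': (1 6 7 2 5 4 3 8)
  after r': (1 7 2 6 5 8 4 3)
  after r': (1 5)(2 7)(3 4)
  after f': (1 8 6 3)(2 7 4)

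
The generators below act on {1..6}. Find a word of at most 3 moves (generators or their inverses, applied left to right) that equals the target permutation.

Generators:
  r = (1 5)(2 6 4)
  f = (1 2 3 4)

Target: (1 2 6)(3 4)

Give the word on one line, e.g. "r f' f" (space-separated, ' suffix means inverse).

r' r' f

  after r': (1 5)(2 4 6)
  after r': (2 6 4)
  after f: (1 2 6)(3 4)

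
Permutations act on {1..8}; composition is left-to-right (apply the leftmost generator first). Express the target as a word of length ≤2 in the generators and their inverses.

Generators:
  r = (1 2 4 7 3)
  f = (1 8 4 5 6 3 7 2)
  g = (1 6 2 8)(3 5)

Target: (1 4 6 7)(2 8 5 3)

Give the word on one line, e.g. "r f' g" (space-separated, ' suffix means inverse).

f f

  after f: (1 8 4 5 6 3 7 2)
  after f: (1 4 6 7)(2 8 5 3)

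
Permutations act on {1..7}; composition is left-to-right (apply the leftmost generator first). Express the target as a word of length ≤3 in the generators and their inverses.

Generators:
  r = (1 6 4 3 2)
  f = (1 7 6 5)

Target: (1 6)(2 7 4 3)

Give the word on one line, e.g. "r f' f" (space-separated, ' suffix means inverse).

f r f

  after f: (1 7 6 5)
  after r: (1 7 4 3 2)(5 6)
  after f: (1 6)(2 7 4 3)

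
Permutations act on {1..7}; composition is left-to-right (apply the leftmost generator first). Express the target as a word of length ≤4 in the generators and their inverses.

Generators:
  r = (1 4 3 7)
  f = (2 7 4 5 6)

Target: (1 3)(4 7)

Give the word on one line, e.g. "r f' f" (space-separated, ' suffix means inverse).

r r

  after r: (1 4 3 7)
  after r: (1 3)(4 7)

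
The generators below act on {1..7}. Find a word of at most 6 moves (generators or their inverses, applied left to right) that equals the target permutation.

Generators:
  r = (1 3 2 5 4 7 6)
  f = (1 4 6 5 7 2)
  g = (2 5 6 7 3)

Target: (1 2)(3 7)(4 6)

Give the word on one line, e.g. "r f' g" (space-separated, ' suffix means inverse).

g' f r' g'

  after g': (2 3 7 6 5)
  after f: (1 4 6 7 5)(2 3)
  after r': (1 5 6 4 7 2)
  after g': (1 2)(3 7)(4 6)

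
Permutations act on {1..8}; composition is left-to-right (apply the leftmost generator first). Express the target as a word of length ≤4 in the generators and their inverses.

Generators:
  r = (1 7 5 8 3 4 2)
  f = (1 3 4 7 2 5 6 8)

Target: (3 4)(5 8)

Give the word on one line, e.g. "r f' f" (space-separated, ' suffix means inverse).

f r' f

  after f: (1 3 4 7 2 5 6 8)
  after r': (1 8 2 7 4)(5 6)
  after f: (3 4)(5 8)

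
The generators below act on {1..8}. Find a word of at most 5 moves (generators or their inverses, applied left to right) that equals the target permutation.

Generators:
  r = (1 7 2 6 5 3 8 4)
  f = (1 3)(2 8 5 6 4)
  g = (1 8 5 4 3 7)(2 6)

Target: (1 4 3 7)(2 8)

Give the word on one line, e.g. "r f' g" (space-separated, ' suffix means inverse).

  after g: (1 8 5 4 3 7)(2 6)
  after f': (1 2 5 6 4)(3 7)
  after f': (1 4 3 7)(2 8)

g f' f'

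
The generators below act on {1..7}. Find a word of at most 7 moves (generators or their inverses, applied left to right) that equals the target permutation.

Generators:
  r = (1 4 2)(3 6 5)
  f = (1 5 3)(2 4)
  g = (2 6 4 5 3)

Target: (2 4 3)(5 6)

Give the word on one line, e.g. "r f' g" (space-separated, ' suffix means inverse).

  after r: (1 4 2)(3 6 5)
  after g': (1 6 4 3 2)
  after r: (1 5 3)(2 4 6)
  after r: (1 3 4 5 6)
  after f: (2 4 3)(5 6)

r g' r r f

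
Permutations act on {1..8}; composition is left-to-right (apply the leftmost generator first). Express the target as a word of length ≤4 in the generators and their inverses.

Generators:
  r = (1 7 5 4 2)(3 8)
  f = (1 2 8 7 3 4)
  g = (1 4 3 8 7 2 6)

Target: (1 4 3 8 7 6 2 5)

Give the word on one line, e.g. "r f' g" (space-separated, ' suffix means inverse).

  after r': (1 2 4 5 7)(3 8)
  after r': (1 4 7 2 5)
  after f': (1 3 7)(2 5 4 8)
  after g': (1 4 3 8 7 6 2 5)

r' r' f' g'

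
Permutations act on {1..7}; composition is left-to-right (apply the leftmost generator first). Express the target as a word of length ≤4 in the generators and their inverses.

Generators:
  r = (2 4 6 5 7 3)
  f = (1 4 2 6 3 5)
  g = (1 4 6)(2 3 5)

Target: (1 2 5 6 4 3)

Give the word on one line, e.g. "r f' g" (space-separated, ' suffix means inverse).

g f

  after g: (1 4 6)(2 3 5)
  after f: (1 2 5 6 4 3)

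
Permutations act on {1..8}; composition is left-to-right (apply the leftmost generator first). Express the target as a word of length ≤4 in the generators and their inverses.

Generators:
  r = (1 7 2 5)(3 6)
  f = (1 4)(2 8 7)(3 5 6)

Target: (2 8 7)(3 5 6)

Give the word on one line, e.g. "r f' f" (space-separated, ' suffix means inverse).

  after f': (1 4)(2 7 8)(3 6 5)
  after f': (2 8 7)(3 5 6)

f' f'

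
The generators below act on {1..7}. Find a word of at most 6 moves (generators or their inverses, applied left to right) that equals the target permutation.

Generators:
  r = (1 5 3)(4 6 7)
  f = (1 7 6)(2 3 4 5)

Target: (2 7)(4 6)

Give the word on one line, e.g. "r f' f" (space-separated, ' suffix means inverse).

  after r': (1 3 5)(4 7 6)
  after f: (1 4 6 5 7)(2 3)
  after r: (1 6 3 2)(4 7 5)
  after f: (2 7)(4 6)

r' f r f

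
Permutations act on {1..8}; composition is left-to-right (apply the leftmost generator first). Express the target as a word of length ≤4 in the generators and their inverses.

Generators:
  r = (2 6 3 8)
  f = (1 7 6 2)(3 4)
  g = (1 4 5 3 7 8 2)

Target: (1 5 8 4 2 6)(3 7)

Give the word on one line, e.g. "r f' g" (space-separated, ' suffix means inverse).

  after f': (1 2 6 7)(3 4)
  after g: (2 6 8)(3 5)(4 7)
  after g: (1 4 8)(2 6)(5 7)
  after g: (1 5 8 4 2 6)(3 7)

f' g g g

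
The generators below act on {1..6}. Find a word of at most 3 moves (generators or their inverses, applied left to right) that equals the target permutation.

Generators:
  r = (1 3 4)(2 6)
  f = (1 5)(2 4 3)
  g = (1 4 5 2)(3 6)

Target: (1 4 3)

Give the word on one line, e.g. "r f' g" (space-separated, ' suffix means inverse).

r r

  after r: (1 3 4)(2 6)
  after r: (1 4 3)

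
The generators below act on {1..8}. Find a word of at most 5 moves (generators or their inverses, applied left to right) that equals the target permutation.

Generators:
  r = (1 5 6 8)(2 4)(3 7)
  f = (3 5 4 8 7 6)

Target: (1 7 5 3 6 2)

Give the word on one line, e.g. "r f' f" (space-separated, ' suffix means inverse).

r f' r'

  after r: (1 5 6 8)(2 4)(3 7)
  after f': (1 3 8)(2 5 7 6 4)
  after r': (1 7 5 3 6 2)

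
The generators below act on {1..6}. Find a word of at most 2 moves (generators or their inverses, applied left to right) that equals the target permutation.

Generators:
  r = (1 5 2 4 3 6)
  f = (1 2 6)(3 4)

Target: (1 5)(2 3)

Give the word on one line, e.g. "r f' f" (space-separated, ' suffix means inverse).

  after f: (1 2 6)(3 4)
  after r': (1 5)(2 3)

f r'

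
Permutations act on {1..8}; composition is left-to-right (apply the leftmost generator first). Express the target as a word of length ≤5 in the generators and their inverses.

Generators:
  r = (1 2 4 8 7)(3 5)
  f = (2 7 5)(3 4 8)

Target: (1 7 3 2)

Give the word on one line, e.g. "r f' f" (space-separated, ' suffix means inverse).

r' f' r' f' r'

  after r': (1 7 8 4 2)(3 5)
  after f': (1 2)(3 7 4 5 8)
  after r': (2 7)(3 8 5 4)
  after f': (3 4 8 7 5)
  after r': (1 7 3 2)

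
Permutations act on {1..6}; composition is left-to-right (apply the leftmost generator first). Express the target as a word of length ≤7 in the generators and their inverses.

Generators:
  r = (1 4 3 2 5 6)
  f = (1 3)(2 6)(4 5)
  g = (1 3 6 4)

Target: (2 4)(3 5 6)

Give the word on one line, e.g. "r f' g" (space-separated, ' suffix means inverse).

  after r: (1 4 3 2 5 6)
  after f: (1 5 2 4)(3 6)
  after g': (1 5 2 6)
  after r: (1 6 4 3 2)
  after r: (2 4)(3 5 6)

r f g' r r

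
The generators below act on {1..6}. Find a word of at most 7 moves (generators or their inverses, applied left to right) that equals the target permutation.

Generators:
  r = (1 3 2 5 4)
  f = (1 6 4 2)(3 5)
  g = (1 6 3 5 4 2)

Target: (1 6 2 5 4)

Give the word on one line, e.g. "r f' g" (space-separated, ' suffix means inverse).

g f' g r' r'

  after g: (1 6 3 5 4 2)
  after f': (5 6)
  after g: (1 6 4 2)(3 5)
  after r': (1 6 5)(2 4 3)
  after r': (1 6 2 5 4)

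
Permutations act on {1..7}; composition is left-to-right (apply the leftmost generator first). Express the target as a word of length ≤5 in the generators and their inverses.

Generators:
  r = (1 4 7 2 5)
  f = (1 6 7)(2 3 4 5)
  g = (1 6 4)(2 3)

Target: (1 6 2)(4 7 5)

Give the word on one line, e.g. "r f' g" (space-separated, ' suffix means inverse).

g' g' r r

  after g': (1 4 6)(2 3)
  after g': (1 6 4)
  after r: (1 6 7 2 5)
  after r: (1 6 2)(4 7 5)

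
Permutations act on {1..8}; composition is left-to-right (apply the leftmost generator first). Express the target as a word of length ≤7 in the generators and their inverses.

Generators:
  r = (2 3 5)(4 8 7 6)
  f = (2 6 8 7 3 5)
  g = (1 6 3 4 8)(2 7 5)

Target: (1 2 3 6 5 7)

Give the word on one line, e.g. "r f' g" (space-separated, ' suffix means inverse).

g r' f' r g'

  after g: (1 6 3 4 8)(2 7 5)
  after r': (1 7 3 6 2 8)
  after f': (1 8)(2 6 5 3)
  after r: (1 7 6 2 4 8)
  after g': (1 2 3 6 5 7)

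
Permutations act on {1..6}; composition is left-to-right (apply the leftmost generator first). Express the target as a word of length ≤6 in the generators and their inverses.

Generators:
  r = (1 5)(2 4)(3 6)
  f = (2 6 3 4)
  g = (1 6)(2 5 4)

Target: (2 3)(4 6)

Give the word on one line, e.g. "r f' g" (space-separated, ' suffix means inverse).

r f r f'

  after r: (1 5)(2 4)(3 6)
  after f: (1 5)(4 6)
  after r: (2 4 3 6)
  after f': (2 3)(4 6)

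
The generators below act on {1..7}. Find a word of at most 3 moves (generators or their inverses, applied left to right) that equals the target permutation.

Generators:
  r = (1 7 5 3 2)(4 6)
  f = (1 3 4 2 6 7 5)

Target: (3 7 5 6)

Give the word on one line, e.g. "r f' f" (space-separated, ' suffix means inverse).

f r' f

  after f: (1 3 4 2 6 7 5)
  after r': (1 5 2 4 3 6)
  after f: (3 7 5 6)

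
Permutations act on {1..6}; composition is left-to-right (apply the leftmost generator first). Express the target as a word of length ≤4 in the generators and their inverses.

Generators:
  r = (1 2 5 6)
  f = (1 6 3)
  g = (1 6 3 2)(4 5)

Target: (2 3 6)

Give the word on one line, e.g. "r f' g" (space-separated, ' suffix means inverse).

  after g: (1 6 3 2)(4 5)
  after g: (1 3)(2 6)
  after f: (2 3 6)

g g f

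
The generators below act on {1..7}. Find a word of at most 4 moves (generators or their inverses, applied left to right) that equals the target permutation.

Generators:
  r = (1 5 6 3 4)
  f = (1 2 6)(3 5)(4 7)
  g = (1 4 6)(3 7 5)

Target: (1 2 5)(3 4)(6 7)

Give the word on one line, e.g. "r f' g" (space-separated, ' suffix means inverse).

  after g': (1 6 4)(3 5 7)
  after f': (1 2)(4 6 7 5)
  after r: (1 2 5)(3 4)(6 7)

g' f' r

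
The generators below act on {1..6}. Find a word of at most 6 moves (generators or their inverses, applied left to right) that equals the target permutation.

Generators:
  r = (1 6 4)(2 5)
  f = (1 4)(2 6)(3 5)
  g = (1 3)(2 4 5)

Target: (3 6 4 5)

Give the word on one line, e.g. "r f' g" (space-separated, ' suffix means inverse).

  after r': (1 4 6)(2 5)
  after f: (2 3 5 6 4)
  after g': (1 3 4 5 6 2)
  after r': (1 3 6 5)(2 4)
  after g': (3 6 4 5)

r' f g' r' g'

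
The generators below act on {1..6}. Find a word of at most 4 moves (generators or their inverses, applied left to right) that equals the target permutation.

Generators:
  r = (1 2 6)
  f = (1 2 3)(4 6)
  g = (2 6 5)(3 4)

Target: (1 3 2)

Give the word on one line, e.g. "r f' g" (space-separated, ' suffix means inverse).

  after f: (1 2 3)(4 6)
  after f: (1 3 2)

f f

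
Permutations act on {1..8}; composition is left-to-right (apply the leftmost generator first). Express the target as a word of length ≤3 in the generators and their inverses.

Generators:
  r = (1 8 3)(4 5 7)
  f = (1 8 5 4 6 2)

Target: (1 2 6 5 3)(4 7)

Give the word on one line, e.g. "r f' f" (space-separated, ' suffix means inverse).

f' r' r'

  after f': (1 2 6 4 5 8)
  after r': (1 2 6 7 5)(3 8)
  after r': (1 2 6 5 3)(4 7)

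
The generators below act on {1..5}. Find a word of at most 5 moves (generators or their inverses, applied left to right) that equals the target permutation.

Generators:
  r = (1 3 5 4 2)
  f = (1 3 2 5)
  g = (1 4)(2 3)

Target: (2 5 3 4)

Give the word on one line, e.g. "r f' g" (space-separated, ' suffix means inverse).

g' f' r r

  after g': (1 4)(2 3)
  after f': (1 4 5 2)
  after r: (1 2 3 5)
  after r: (2 5 3 4)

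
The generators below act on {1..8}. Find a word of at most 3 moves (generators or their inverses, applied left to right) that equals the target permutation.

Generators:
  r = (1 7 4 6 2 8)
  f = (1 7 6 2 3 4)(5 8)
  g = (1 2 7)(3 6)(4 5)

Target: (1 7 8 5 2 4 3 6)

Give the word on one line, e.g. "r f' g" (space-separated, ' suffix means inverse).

  after f': (1 4 3 2 6 7)(5 8)
  after r': (1 7 8 5 2 4 3 6)

f' r'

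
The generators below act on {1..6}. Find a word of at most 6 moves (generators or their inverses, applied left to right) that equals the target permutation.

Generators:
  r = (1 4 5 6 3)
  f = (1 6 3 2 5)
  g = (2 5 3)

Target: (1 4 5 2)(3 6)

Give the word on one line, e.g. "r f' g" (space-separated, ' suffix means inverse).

  after r: (1 4 5 6 3)
  after g: (1 4 3)(2 5 6)
  after f: (1 4 2)(3 6 5)
  after g: (1 4 5 2)(3 6)

r g f g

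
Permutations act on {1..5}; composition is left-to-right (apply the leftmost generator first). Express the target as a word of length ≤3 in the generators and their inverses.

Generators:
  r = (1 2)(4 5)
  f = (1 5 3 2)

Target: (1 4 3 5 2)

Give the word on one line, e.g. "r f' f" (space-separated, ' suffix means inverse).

  after f: (1 5 3 2)
  after r: (1 4 5 3)
  after f: (1 4 3 5 2)

f r f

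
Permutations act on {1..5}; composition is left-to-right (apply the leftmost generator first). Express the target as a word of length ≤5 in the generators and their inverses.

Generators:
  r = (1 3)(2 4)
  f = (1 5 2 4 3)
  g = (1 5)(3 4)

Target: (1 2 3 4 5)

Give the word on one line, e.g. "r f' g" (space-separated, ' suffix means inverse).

f' g f'

  after f': (1 3 4 2 5)
  after g: (1 4 2)
  after f': (1 2 3 4 5)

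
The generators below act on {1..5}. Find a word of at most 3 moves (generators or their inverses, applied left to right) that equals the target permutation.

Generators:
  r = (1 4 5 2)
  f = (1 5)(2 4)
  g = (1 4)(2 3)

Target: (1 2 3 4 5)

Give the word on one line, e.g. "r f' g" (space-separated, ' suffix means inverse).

  after g': (1 4)(2 3)
  after f: (1 2 3 4 5)

g' f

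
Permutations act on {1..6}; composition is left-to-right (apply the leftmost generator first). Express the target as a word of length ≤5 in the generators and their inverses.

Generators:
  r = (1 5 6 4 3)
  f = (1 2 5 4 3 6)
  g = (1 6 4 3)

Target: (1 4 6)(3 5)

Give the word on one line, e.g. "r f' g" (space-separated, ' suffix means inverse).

r r g

  after r: (1 5 6 4 3)
  after r: (1 6 3 5 4)
  after g: (1 4 6)(3 5)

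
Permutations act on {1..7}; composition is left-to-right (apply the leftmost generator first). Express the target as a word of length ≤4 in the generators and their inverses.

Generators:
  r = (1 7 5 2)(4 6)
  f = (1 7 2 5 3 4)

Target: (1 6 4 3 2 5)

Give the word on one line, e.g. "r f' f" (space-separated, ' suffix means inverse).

  after f': (1 4 3 5 2 7)
  after r: (1 6 4 3 2 5)

f' r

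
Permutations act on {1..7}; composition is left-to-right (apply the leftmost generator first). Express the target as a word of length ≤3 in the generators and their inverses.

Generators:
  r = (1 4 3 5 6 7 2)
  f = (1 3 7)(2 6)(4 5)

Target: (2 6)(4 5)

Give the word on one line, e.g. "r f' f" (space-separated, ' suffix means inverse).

  after f': (1 7 3)(2 6)(4 5)
  after f': (1 3 7)
  after f': (2 6)(4 5)

f' f' f'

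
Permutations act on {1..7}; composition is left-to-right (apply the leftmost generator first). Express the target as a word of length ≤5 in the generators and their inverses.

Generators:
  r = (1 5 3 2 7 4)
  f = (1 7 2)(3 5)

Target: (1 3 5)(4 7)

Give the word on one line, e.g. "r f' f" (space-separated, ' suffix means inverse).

f f f r f

  after f: (1 7 2)(3 5)
  after f: (1 2 7)
  after f: (3 5)
  after r: (1 5 2 7 4)
  after f: (1 3 5)(4 7)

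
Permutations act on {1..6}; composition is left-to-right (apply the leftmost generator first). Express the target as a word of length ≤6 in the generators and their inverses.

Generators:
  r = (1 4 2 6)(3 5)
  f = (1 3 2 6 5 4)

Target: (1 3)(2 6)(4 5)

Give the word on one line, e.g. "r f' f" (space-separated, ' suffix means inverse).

f' r' f' r' f

  after f': (1 4 5 6 2 3)
  after r': (2 5)(3 6 4)
  after f': (1 4)(2 6 5 3)
  after r': (3 4 6)
  after f: (1 3)(2 6)(4 5)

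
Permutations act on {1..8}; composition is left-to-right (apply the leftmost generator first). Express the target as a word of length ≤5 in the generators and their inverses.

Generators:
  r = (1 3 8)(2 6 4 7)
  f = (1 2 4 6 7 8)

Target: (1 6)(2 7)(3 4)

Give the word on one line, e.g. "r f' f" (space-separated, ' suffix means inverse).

  after f: (1 2 4 6 7 8)
  after r: (1 6 2 7)(3 8)
  after f': (1 4 2 6)(3 7 8)
  after f': (1 2 4)(3 6 8)
  after r: (1 6)(2 7)(3 4)

f r f' f' r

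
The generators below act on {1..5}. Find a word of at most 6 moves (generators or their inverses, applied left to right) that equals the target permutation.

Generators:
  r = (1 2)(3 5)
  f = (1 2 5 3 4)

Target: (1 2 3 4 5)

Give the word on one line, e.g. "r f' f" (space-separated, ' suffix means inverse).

  after f': (1 4 3 5 2)
  after r': (1 4 5)
  after f: (2 5)(3 4)
  after r': (1 2 3 4 5)

f' r' f r'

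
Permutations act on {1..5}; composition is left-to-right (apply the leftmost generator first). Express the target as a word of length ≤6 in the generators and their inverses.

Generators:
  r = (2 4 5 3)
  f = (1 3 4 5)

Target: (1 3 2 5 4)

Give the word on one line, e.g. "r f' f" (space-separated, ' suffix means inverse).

  after r': (2 3 5 4)
  after r': (2 5)(3 4)
  after f': (1 5 2 4)
  after r: (1 3 2 5 4)

r' r' f' r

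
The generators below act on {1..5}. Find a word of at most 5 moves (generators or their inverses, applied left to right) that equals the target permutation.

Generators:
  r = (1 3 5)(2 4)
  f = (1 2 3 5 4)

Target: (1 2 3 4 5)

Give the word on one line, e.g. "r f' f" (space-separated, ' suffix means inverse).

r' f r

  after r': (1 5 3)(2 4)
  after f: (1 4 3 2)
  after r: (1 2 3 4 5)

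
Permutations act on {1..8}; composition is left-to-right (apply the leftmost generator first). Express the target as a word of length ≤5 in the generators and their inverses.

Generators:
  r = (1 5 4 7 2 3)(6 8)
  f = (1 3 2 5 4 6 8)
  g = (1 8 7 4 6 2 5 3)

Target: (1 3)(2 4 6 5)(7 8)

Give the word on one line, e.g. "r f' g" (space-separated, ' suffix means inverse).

r g' r

  after r: (1 5 4 7 2 3)(6 8)
  after g': (1 2 5 7 6)(4 8)
  after r: (1 3)(2 4 6 5)(7 8)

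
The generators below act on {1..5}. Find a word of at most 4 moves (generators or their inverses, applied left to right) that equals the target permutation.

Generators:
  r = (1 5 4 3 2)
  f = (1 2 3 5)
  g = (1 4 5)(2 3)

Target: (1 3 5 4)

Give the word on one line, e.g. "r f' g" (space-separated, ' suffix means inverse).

r' g

  after r': (1 2 3 4 5)
  after g: (1 3 5 4)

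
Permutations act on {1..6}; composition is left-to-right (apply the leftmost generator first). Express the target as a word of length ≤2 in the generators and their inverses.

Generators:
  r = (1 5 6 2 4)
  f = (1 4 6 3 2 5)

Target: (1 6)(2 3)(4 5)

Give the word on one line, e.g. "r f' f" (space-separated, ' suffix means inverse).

  after f': (1 5 2 3 6 4)
  after r: (1 6)(2 3)(4 5)

f' r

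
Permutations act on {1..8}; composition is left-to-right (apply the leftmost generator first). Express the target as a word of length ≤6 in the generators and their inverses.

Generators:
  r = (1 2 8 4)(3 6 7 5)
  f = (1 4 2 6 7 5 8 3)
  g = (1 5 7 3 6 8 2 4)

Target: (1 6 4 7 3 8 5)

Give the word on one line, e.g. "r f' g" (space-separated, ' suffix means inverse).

  after g: (1 5 7 3 6 8 2 4)
  after r': (1 7 5 6 2 8)
  after g: (1 3 6 4)(5 8)
  after f': (1 8 7 6)(2 4 3)
  after g': (1 6 4 7 3 8 5)

g r' g f' g'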